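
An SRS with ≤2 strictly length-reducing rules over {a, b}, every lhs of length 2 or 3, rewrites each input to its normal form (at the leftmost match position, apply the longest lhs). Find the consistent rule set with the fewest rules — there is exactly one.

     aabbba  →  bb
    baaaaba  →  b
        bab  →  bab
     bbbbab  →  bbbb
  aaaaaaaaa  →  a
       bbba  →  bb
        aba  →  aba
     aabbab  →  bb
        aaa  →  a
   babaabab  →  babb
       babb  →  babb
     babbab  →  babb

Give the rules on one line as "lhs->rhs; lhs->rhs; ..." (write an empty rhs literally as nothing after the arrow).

  | aabbba => bbba => bb
  | baaaaba => baaba => bba => b
  | bab
  | bbbbab => bbbb

aa->; bba->b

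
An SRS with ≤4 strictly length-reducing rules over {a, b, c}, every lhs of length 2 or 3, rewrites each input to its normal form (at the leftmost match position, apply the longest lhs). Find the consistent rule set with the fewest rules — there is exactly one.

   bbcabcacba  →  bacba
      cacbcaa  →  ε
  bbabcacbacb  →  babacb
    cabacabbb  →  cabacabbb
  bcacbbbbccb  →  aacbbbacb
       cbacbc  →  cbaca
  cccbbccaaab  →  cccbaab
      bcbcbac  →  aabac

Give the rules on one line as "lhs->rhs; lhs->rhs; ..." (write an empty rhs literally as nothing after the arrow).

aaa->; bc->a; caa->

  | bbcabcacba => baabcacba => baaaacba => bacba
  | cacbcaa => cacaaa => caa => ε
  | bbabcacbacb => bbaaacbacb => bbcbacb => babacb
  | cabacabbb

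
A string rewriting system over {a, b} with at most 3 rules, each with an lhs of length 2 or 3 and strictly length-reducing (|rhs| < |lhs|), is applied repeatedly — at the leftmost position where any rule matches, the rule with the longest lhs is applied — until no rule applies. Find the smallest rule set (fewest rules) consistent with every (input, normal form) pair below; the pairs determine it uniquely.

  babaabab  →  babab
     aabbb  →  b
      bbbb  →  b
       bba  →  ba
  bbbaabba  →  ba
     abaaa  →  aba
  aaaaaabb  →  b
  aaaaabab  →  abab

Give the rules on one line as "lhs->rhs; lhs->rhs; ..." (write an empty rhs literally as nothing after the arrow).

  | babaabab => babbab => babab
  | aabbb => bbb => bb => b
  | bbbb => bbb => bb => b
  | bba => ba

aa->; bb->b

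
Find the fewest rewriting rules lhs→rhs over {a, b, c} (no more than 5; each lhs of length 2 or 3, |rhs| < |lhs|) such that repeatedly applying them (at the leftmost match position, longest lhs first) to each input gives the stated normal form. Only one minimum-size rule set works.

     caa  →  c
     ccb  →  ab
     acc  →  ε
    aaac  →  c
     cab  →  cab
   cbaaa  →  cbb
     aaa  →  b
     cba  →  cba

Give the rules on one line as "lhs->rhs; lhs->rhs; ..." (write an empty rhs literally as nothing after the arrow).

aa->; aaa->b; bc->c; cc->a

  | caa => c
  | ccb => ab
  | acc => aa => ε
  | aaac => bc => c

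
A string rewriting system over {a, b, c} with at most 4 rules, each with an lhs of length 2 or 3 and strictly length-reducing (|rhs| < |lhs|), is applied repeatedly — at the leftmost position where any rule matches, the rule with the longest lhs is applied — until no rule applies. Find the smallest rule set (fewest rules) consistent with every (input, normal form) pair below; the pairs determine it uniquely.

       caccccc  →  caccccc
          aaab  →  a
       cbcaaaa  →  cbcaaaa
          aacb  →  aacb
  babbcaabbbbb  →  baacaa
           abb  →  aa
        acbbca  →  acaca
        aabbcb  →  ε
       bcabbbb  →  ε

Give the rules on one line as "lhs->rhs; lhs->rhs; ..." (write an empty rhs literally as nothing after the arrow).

aab->; bb->a; bcb->

  | caccccc
  | aaab => a
  | cbcaaaa
  | aacb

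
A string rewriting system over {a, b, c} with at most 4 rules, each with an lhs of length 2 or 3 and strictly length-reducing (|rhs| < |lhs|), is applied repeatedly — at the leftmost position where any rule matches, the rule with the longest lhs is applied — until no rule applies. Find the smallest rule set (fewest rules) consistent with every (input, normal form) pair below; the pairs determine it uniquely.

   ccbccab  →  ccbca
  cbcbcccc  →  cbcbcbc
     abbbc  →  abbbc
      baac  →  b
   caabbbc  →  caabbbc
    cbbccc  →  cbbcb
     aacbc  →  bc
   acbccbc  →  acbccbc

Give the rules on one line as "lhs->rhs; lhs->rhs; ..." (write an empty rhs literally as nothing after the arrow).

  | ccbccab => ccbca
  | cbcbcccc => cbcbcbc
  | abbbc
  | baac => b

aac->; cab->a; ccc->cb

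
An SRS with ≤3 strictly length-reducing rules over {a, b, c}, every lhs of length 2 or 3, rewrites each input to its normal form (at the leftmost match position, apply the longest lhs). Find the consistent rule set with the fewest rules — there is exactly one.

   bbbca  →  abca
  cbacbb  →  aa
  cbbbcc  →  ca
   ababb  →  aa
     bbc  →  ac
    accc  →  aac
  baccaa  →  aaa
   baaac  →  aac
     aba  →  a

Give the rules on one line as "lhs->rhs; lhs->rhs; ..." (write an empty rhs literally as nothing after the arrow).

ba->; bb->a; cc->a

  | bbbca => abca
  | cbacbb => ccbb => abb => aa
  | cbbbcc => cabcc => caba => ca
  | ababb => abb => aa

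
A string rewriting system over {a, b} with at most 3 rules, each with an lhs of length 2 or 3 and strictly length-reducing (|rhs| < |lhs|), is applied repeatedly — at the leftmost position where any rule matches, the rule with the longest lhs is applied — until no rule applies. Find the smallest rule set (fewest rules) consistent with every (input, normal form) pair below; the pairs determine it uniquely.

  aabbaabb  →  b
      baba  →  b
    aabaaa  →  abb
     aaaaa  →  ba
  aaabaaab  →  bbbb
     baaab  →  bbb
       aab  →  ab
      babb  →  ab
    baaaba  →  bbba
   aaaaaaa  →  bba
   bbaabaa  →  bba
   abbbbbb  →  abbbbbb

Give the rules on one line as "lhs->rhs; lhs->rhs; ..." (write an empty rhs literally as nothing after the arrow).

aa->a; aaa->b; bab->aa

  | aabbaabb => abbaabb => abbabb => abaab => abab => aaa => b
  | baba => aaa => b
  | aabaaa => abaaa => abb
  | aaaaa => baa => ba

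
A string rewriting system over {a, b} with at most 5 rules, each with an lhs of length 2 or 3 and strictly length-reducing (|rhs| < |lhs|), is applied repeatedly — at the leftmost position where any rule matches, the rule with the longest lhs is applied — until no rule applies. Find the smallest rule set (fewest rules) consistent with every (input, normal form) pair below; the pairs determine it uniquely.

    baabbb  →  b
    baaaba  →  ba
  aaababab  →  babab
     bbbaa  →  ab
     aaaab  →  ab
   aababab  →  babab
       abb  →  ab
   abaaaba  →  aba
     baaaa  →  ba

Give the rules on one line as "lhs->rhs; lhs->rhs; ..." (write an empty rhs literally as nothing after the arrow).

  | baabbb => bbbbb => abbb => aab => bb => b
  | baaaba => bba => ba
  | aaababab => babab
  | bbbaa => abaa => abb => ab

aa->b; aaa->; bb->b; bbb->ab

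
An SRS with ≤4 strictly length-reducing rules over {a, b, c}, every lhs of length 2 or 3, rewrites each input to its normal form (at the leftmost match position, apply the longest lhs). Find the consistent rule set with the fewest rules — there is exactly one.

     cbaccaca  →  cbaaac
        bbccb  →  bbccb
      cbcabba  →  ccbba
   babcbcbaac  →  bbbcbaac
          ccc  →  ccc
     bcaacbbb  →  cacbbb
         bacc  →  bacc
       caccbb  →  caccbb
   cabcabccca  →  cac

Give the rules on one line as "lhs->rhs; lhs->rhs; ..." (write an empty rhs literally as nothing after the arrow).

abc->b; bca->c; cab->; cca->ac

  | cbaccaca => cbaacca => cbaaac
  | bbccb
  | cbcabba => ccbba
  | babcbcbaac => bbbcbaac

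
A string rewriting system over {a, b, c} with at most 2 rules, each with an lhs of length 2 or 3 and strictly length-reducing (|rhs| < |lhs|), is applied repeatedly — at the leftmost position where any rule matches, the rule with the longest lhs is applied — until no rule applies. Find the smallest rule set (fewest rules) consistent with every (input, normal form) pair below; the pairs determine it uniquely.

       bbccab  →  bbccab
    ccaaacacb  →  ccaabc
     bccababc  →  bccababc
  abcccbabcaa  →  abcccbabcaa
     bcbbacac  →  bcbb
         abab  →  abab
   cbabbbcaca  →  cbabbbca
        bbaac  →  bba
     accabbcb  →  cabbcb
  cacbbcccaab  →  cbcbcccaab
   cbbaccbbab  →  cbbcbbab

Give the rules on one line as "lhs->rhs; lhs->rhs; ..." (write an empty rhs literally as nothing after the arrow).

ac->; acb->bc

  | bbccab
  | ccaaacacb => ccaaacb => ccaabc
  | bccababc
  | abcccbabcaa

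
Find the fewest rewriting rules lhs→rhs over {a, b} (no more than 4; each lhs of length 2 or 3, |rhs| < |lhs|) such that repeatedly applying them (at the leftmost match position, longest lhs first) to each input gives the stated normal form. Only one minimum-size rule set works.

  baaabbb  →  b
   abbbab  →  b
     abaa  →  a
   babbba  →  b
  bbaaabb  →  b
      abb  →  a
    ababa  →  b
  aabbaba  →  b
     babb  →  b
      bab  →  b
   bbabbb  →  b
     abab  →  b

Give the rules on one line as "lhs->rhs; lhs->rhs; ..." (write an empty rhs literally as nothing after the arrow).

  | baaabbb => baabbb => babbb => bbbb => bbb => bb => b
  | abbbab => abbab => abab => aab => b
  | abaa => aaa => a
  | babbba => bbbba => bbba => bba => ba => b

aa->; ab->a; ba->b; bb->b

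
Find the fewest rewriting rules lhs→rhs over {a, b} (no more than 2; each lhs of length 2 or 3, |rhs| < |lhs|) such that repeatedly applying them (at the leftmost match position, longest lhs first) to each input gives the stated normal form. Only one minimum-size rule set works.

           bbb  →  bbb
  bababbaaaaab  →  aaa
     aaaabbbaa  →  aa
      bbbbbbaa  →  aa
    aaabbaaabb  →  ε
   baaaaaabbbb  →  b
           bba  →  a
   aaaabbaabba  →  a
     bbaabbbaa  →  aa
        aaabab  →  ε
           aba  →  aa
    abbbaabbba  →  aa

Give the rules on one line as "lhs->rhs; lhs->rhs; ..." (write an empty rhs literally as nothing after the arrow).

aab->; ba->a

  | bbb
  | bababbaaaaab => ababbaaaaab => aabbaaaaab => baaaaab => aaaaab => aaa
  | aaaabbbaa => aabbaa => baa => aa
  | bbbbbbaa => bbbbbaa => bbbbaa => bbbaa => bbaa => baa => aa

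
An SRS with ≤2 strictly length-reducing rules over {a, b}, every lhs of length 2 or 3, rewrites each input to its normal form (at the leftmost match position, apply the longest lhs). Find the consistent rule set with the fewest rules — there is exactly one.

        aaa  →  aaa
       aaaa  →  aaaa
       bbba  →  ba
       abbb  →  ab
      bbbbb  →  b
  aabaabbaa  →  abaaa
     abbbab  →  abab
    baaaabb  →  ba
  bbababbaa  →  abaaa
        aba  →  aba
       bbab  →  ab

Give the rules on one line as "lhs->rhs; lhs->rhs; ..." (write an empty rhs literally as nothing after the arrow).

aab->ab; bb->

  | aaa
  | aaaa
  | bbba => ba
  | abbb => ab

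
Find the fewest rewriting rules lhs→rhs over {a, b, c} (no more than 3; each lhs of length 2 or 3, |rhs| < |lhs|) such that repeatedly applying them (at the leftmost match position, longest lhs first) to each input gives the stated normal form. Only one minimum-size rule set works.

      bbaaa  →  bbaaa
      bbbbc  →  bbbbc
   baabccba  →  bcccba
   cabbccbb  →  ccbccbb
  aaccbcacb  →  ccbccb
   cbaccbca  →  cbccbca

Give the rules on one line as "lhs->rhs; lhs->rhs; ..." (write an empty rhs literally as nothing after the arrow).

ab->c; ac->c

  | bbaaa
  | bbbbc
  | baabccba => bacccba => bcccba
  | cabbccbb => ccbccbb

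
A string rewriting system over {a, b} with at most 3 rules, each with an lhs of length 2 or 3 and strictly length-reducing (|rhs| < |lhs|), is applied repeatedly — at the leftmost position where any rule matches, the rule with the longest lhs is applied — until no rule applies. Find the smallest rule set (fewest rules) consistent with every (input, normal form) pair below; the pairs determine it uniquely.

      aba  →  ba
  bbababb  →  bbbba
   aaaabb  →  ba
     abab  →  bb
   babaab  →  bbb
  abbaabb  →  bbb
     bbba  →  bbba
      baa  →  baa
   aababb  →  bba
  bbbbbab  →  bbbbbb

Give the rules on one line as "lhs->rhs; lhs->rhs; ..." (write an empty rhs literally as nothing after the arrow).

  | aba => ba
  | bbababb => bbbabb => bbbba
  | aaaabb => abb => ba
  | abab => bab => bb

aaa->; ab->b; abb->ba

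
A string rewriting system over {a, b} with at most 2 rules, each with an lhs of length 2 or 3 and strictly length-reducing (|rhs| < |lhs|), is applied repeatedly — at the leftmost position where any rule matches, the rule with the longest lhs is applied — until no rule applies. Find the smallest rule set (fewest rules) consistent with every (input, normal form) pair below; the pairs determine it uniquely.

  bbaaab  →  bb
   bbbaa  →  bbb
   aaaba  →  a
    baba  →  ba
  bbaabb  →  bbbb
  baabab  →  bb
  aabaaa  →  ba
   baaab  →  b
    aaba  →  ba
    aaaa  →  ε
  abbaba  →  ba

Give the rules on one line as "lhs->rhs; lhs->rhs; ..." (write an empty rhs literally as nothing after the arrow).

aa->; ab->

  | bbaaab => bbab => bb
  | bbbaa => bbb
  | aaaba => aba => a
  | baba => ba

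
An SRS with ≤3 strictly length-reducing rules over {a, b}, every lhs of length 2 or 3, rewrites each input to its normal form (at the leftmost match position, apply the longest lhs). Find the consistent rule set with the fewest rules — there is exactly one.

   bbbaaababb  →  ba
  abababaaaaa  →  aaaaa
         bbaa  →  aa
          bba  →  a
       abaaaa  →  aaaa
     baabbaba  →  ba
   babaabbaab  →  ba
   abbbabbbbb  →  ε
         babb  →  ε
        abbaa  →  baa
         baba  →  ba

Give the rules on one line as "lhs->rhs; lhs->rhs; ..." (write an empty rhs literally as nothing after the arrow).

ab->; bb->

  | bbbaaababb => baaababb => baaabb => baab => ba
  | abababaaaaa => ababaaaaa => abaaaaa => aaaaa
  | bbaa => aa
  | bba => a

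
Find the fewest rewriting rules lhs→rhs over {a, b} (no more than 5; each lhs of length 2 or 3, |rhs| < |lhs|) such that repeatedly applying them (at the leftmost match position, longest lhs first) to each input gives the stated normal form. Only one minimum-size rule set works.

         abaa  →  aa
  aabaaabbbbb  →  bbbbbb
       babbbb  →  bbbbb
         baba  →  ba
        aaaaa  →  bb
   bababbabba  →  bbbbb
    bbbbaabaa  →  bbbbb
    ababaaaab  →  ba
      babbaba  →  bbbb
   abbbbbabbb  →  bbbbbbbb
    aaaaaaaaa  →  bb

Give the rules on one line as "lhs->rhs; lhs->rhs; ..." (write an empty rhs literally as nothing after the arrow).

aaa->ba; ab->; abb->bb; bba->bb

  | abaa => aa
  | aabaaabbbbb => aaaabbbbb => baabbbbb => babbbbb => bbbbbb
  | babbbb => bbbbb
  | baba => ba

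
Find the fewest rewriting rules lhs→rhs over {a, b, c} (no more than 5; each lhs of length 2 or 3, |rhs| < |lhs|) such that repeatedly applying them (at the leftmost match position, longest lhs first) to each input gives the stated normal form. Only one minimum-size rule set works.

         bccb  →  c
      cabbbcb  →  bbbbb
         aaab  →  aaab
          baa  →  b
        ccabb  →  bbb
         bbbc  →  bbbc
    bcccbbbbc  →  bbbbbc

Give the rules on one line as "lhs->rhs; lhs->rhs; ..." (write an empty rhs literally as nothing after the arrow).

ba->c; ca->b; cb->b; ccb->a

  | bccb => ba => c
  | cabbbcb => bbbbcb => bbbbb
  | aaab
  | baa => ca => b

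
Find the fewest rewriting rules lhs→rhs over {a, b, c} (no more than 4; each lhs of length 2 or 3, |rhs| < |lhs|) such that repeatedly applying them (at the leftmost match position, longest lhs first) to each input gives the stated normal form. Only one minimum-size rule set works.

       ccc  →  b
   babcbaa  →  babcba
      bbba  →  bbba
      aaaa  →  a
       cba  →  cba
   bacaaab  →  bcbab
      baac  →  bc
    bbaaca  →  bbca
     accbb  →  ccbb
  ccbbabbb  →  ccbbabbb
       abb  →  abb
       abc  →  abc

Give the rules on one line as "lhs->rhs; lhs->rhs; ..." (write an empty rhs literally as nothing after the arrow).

aa->a; ac->c; caa->cb; ccc->b

  | ccc => b
  | babcbaa => babcba
  | bbba
  | aaaa => aaa => aa => a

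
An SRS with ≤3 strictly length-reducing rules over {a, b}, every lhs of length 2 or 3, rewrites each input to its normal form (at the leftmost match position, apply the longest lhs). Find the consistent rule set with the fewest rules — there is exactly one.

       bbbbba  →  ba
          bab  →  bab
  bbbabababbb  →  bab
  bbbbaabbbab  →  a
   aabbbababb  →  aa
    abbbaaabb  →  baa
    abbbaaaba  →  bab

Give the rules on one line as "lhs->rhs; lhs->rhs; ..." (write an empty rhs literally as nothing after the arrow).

aba->b; bb->

  | bbbbba => bbba => ba
  | bab
  | bbbabababbb => babababbb => bbbabbb => babbb => bab
  | bbbbaabbbab => bbaabbbab => aabbbab => aabab => abb => a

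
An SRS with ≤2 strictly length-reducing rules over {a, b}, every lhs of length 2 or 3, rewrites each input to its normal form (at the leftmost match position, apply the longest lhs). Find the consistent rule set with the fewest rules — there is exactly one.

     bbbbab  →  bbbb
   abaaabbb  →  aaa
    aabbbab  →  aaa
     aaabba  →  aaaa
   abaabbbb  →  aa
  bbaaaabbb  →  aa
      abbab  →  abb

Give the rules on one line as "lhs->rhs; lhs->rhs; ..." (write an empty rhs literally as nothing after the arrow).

aab->aa; ba->

  | bbbbab => bbbb
  | abaaabbb => aaabbb => aaabb => aaab => aaa
  | aabbbab => aabbab => aabab => aaab => aaa
  | aaabba => aaaba => aaaa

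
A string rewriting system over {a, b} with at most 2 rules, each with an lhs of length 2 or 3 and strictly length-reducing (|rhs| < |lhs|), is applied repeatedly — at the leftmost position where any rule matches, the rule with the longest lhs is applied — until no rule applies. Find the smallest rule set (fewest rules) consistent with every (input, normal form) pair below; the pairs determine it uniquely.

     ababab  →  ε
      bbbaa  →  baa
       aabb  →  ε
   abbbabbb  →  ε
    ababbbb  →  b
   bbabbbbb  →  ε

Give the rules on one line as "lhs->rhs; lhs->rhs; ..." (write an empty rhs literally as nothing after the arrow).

  | ababab => abab => ab => ε
  | bbbaa => baa
  | aabb => ab => ε
  | abbbabbb => bbabbb => abbb => bb => ε

ab->; bb->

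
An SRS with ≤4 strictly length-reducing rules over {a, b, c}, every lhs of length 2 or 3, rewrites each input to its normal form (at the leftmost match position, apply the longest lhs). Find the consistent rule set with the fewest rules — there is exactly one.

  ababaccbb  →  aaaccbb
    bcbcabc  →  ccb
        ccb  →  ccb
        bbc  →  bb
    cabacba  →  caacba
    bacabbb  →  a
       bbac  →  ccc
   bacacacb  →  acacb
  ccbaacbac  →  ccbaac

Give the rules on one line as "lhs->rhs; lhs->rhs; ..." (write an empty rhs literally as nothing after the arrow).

  | ababaccbb => aabaccbb => aaaccbb
  | bcbcabc => bbcabc => bbabc => ccbc => ccb
  | ccb
  | bbc => bb

ab->a; bac->; bba->cc; bc->b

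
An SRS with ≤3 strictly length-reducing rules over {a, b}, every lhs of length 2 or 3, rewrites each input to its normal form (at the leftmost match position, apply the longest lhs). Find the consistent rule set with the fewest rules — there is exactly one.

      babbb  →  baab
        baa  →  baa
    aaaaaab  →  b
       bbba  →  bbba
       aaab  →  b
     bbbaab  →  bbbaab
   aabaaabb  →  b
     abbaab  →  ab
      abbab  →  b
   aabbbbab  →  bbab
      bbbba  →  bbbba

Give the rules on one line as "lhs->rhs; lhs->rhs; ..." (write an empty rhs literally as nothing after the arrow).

  | babbb => baab
  | baa
  | aaaaaab => aaab => b
  | bbba

aaa->; abb->aa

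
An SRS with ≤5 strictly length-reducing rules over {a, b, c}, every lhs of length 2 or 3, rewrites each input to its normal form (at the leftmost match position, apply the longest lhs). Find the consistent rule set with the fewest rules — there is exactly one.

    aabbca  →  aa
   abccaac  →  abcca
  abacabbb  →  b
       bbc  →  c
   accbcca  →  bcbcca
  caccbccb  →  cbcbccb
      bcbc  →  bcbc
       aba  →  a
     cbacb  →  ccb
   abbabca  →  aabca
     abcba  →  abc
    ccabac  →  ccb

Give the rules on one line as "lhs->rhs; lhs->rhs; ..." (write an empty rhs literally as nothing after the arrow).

aac->a; ac->b; ba->; bb->

  | aabbca => aaca => aa
  | abccaac => abcca
  | abacabbb => acabbb => babbb => bbb => b
  | bbc => c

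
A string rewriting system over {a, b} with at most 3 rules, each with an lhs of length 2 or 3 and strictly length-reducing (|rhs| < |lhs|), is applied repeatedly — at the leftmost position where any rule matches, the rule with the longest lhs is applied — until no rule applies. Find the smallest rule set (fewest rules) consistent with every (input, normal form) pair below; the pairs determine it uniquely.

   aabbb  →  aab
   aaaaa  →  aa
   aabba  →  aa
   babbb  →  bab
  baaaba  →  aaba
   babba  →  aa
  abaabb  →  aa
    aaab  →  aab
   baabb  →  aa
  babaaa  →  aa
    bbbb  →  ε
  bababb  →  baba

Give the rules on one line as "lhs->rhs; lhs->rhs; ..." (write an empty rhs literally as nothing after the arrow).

aaa->aa; baa->aa; bb->

  | aabbb => aab
  | aaaaa => aaaa => aaa => aa
  | aabba => aaa => aa
  | babbb => bab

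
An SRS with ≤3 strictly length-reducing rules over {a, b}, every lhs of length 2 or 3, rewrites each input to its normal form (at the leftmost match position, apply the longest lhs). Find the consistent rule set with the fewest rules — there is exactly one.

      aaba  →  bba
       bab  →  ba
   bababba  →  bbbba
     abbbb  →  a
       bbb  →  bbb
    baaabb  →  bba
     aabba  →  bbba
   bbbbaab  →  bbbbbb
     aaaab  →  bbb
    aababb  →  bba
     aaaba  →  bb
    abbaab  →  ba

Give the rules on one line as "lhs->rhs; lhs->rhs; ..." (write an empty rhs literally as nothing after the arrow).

  | aaba => bba
  | bab => ba
  | bababba => baabba => bbbba
  | abbbb => abbb => abb => ab => a

aa->b; ab->a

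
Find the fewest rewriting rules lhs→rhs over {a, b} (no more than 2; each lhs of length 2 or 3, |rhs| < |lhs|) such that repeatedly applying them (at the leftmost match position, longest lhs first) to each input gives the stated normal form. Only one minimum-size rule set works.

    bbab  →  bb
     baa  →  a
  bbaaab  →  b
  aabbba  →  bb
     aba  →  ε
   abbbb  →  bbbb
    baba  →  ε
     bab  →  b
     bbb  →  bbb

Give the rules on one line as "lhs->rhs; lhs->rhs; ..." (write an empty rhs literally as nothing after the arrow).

ab->b; ba->

  | bbab => bb
  | baa => a
  | bbaaab => baab => ab => b
  | aabbba => abbba => bbba => bb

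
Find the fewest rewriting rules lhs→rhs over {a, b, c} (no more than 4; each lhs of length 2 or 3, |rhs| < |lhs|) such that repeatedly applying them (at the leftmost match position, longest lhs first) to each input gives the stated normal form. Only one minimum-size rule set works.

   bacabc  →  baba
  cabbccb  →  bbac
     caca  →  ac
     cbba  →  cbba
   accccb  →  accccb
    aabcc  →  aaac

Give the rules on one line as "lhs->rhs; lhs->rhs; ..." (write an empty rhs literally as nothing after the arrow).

  | bacabc => babbc => baba
  | cabbccb => bbbccb => bbacb => bbac
  | caca => bca => ac
  | cbba

acb->ac; bc->a; bca->ac; ca->b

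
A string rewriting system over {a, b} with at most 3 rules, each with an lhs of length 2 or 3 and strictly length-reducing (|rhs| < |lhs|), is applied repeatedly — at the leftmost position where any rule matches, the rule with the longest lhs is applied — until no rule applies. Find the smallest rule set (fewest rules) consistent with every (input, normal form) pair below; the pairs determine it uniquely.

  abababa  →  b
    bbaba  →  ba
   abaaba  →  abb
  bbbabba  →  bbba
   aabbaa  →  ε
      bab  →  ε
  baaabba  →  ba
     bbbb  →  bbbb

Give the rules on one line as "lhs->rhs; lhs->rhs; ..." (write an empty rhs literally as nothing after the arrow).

  | abababa => aaba => baa => b
  | bbaba => ba
  | abaaba => abbaa => abb
  | bbbabba => bbba

aa->; aab->ba; bab->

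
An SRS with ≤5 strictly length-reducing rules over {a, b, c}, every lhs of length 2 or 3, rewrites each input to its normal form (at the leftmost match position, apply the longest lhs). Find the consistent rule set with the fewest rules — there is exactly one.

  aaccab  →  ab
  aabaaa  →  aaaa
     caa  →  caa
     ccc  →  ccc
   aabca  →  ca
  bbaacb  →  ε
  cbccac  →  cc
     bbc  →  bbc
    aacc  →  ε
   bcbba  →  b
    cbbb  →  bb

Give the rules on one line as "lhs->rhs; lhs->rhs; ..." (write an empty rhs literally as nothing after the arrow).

abc->cc; ac->; ba->; cb->

  | aaccab => acab => ab
  | aabaaa => aaaa
  | caa
  | ccc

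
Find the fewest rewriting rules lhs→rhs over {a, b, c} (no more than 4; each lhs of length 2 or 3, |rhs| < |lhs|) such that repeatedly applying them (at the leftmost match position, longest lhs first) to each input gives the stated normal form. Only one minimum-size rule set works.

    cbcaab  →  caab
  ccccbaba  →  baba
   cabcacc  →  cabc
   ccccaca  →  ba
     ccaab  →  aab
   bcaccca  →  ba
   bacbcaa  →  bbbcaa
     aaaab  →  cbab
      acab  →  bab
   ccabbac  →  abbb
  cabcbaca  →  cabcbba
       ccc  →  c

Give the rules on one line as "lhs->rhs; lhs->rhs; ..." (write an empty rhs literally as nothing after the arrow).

  | cbcaab => caab
  | ccccbaba => ccbaba => baba
  | cabcacc => cabcbc => cabc
  | ccccaca => ccaca => aca => ba

aaa->cb; ac->b; cbc->c; cc->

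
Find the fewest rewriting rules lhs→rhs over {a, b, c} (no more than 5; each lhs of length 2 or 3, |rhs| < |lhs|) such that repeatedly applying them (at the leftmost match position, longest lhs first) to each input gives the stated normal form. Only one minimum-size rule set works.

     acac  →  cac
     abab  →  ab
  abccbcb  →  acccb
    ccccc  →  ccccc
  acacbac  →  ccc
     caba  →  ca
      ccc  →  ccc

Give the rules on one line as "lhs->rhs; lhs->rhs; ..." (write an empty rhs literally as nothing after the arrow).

aca->ca; acb->cb; ba->; bc->c

  | acac => cac
  | abab => ab
  | abccbcb => accbcb => acccb
  | ccccc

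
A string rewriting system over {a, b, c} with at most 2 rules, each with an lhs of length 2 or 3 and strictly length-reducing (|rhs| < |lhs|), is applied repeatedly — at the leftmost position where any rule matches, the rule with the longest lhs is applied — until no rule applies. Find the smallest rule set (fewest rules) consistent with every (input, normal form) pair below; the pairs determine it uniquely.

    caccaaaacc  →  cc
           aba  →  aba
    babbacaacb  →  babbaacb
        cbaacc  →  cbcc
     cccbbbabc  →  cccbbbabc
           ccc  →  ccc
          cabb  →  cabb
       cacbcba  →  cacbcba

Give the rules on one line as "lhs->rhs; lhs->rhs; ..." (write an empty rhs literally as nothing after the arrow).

acc->cc; caa->a

  | caccaaaacc => cccaaaacc => ccaaacc => caacc => acc => cc
  | aba
  | babbacaacb => babbaacb
  | cbaacc => cbacc => cbcc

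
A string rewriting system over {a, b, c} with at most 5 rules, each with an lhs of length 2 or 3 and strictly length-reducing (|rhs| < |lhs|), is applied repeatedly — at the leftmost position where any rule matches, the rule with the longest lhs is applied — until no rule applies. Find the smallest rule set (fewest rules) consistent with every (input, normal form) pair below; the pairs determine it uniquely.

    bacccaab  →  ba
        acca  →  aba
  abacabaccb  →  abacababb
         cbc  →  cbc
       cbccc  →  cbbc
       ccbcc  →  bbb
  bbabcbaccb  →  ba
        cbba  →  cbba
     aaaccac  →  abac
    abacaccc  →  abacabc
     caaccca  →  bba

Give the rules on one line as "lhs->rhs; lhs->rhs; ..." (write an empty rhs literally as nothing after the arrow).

aa->; baa->ac; bcb->; cc->b

  | bacccaab => babcaab => babcb => ba
  | acca => aba
  | abacabaccb => abacababb
  | cbc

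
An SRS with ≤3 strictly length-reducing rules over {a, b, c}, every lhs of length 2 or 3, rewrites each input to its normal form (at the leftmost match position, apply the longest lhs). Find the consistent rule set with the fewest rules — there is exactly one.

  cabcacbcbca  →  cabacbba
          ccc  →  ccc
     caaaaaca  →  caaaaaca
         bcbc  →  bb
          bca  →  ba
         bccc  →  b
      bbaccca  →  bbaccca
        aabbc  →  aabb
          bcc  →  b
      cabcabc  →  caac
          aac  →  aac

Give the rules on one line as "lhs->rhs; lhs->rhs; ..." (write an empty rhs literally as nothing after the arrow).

  | cabcacbcbca => cabacbcbca => cabacbbca => cabacbba
  | ccc
  | caaaaaca
  | bcbc => bbc => bb

bab->a; bc->b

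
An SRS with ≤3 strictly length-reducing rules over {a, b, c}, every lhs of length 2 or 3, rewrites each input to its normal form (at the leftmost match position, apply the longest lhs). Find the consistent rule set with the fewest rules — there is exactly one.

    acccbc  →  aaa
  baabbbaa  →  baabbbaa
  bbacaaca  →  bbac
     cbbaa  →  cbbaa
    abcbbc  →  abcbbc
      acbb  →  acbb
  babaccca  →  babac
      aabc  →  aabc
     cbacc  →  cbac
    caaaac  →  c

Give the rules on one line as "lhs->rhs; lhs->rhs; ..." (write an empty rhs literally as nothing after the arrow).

ca->c; cbc->aa; cc->c

  | acccbc => accbc => acbc => aaa
  | baabbbaa
  | bbacaaca => bbacaca => bbacca => bbaca => bbac
  | cbbaa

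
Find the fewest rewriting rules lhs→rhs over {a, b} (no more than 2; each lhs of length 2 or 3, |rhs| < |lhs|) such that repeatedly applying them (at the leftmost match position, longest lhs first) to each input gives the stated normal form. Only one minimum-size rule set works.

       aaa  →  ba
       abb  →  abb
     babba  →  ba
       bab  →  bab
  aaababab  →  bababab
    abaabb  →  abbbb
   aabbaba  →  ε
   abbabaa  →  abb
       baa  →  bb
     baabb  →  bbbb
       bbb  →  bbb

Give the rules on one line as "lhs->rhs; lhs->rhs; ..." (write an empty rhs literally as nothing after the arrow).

aa->b; bba->

  | aaa => ba
  | abb
  | babba => ba
  | bab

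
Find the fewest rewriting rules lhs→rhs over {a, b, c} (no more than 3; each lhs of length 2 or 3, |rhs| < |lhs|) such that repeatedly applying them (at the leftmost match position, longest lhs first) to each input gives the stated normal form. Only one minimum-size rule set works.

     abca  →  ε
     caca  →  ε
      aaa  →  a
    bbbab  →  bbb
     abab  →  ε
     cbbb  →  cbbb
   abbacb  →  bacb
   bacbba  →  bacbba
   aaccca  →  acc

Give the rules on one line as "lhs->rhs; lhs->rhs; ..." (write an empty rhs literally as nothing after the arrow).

  | abca => ca => ε
  | caca => ca => ε
  | aaa => aa => a
  | bbbab => bbb

aa->a; ab->; ca->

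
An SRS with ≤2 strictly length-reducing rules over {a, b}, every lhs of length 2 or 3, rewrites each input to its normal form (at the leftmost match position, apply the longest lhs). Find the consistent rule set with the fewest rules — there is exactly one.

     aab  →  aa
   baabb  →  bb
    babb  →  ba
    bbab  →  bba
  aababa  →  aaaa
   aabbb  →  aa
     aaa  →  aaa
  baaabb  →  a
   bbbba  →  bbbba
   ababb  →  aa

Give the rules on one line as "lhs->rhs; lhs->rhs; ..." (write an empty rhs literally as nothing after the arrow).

  | aab => aa
  | baabb => bb
  | babb => bab => ba
  | bbab => bba

ab->a; baa->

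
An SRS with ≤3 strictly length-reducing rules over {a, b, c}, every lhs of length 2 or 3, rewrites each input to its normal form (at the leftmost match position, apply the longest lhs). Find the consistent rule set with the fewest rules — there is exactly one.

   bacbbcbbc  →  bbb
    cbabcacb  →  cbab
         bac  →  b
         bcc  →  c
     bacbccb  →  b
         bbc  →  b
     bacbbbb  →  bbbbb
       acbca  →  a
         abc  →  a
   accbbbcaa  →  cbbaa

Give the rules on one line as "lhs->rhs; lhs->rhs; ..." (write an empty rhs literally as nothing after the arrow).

ac->; bc->

  | bacbbcbbc => bbbcbbc => bbbbc => bbb
  | cbabcacb => cbaacb => cbab
  | bac => b
  | bcc => c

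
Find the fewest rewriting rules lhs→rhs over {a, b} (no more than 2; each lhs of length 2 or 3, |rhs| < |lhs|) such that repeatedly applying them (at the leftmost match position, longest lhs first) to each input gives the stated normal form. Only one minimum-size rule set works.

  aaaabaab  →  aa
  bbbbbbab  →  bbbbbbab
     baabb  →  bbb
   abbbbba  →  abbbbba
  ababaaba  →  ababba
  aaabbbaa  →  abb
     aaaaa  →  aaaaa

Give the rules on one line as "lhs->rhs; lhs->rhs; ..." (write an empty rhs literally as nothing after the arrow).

  | aaaabaab => aaaab => aa
  | bbbbbbab
  | baabb => bbb
  | abbbbba

aab->; baa->b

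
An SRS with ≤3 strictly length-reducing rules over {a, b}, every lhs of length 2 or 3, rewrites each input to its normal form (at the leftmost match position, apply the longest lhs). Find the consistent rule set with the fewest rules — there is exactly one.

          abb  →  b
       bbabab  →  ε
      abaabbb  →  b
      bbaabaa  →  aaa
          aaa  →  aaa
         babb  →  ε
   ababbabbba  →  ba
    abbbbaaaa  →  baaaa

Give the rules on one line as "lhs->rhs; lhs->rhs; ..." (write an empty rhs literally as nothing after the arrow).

ab->; bb->

  | abb => b
  | bbabab => abab => ab => ε
  | abaabbb => aabbb => abb => b
  | bbaabaa => aabaa => aaa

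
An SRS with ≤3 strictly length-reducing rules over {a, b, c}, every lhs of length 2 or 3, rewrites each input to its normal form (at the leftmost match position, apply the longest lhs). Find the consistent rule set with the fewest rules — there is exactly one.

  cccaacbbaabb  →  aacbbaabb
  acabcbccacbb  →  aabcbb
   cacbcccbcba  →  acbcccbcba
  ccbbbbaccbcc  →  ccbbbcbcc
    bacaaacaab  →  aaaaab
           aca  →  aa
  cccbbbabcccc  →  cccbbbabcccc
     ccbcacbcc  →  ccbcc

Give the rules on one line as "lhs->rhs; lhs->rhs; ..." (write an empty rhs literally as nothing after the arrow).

  | cccaacbbaabb => ccaacbbaabb => caacbbaabb => aacbbaabb
  | acabcbccacbb => aabcbccacbb => aabcbcacbb => aabcbacbb => aabcbb
  | cacbcccbcba => acbcccbcba
  | ccbbbbaccbcc => ccbbbcbcc

bac->; ca->a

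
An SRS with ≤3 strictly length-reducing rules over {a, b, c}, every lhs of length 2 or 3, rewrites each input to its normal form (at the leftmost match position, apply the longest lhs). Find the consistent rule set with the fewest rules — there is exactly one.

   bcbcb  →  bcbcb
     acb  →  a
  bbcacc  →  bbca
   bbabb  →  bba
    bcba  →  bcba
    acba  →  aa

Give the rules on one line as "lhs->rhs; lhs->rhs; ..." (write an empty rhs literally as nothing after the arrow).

ab->a; ac->a

  | bcbcb
  | acb => ab => a
  | bbcacc => bbcac => bbca
  | bbabb => bbab => bba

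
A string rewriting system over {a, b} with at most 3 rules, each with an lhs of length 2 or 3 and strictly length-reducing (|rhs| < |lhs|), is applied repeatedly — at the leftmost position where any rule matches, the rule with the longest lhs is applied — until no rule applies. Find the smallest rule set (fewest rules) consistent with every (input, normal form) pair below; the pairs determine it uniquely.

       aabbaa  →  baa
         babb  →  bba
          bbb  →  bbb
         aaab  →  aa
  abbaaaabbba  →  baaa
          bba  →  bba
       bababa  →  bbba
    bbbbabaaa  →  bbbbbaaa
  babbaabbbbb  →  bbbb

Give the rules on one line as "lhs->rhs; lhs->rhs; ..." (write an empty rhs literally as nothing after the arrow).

  | aabbaa => abaa => baa
  | babb => bba
  | bbb
  | aaab => aa

aab->a; ab->b; abb->ba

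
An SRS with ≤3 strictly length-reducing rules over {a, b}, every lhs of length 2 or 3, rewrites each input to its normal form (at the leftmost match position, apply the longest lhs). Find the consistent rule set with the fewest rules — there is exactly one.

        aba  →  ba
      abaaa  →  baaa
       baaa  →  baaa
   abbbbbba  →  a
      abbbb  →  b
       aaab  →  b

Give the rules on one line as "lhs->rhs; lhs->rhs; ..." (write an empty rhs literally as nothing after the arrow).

  | aba => ba
  | abaaa => baaa
  | baaa
  | abbbbbba => bbbbbba => bbba => a

ab->b; bbb->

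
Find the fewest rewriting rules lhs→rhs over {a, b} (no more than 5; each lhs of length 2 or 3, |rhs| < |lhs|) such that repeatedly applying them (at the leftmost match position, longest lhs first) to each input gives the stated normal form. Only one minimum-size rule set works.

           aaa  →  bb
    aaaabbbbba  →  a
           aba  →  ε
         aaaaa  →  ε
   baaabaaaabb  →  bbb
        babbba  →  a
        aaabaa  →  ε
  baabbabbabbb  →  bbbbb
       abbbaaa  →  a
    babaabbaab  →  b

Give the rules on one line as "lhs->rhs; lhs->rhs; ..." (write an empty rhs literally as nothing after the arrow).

aa->; aaa->bb; ba->a; bab->b

  | aaa => bb
  | aaaabbbbba => bbabbbbba => bbbbbba => bbbbba => bbbba => bbba => bba => ba => a
  | aba => aa => ε
  | aaaaa => bbaa => baa => aa => ε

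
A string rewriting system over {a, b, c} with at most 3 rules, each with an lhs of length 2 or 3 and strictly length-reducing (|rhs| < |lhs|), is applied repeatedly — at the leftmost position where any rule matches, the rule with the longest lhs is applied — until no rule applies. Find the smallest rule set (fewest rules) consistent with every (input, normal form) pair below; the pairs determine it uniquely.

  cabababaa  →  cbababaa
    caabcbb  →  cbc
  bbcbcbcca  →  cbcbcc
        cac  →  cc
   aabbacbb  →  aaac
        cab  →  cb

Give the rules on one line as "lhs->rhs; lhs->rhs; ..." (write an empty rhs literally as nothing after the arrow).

  | cabababaa => cbababaa
  | caabcbb => cabcbb => cbcbb => cbc
  | bbcbcbcca => cbcbcca => cbcbcc
  | cac => cc

bb->; ca->c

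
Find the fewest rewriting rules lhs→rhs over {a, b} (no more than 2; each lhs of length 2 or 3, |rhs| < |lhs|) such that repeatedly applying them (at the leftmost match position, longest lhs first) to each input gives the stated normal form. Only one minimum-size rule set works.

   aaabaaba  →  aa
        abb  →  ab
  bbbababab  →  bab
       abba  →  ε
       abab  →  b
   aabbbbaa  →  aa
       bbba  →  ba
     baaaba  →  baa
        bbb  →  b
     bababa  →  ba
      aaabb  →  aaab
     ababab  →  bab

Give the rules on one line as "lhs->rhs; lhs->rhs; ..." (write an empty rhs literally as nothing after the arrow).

aba->; bb->b

  | aaabaaba => aaaba => aa
  | abb => ab
  | bbbababab => bbababab => bababab => bbab => bab
  | abba => aba => ε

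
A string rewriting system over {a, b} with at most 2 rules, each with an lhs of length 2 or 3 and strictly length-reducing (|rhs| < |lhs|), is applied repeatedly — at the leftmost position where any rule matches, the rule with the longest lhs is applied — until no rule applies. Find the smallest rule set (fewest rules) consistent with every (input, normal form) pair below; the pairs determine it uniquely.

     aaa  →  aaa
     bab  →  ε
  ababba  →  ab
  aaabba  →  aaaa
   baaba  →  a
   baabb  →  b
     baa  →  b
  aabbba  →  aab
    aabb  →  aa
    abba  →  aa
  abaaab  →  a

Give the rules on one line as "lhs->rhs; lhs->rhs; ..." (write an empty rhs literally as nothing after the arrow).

ba->b; bb->

  | aaa
  | bab => bb => ε
  | ababba => abbba => aba => ab
  | aaabba => aaaa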